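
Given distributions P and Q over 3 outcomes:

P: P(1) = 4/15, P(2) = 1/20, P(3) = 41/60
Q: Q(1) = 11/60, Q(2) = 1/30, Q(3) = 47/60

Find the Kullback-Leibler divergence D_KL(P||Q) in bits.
0.0388 bits

D_KL(P||Q) = Σ P(x) log₂(P(x)/Q(x))

Computing term by term:
  P(1)·log₂(P(1)/Q(1)) = (4/15)·log₂((4/15)/(11/60)) = 0.14415
  P(2)·log₂(P(2)/Q(2)) = (1/20)·log₂((1/20)/(1/30)) = 0.02925
  P(3)·log₂(P(3)/Q(3)) = (41/60)·log₂((41/60)/(47/60)) = -0.13464

D_KL(P||Q) = 0.14415 + 0.02925 - 0.13464 = 0.03876 ≈ 0.0388 bits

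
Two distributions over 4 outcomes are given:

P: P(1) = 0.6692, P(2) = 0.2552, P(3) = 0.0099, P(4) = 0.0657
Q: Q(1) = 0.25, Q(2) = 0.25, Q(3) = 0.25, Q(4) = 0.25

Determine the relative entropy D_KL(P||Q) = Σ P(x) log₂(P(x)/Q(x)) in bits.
0.7854 bits

D_KL(P||Q) = Σ P(x) log₂(P(x)/Q(x))

Computing term by term:
  P(1)·log₂(P(1)/Q(1)) = 0.6692·log₂(0.6692/0.25) = 0.95060
  P(2)·log₂(P(2)/Q(2)) = 0.2552·log₂(0.2552/0.25) = 0.00758
  P(3)·log₂(P(3)/Q(3)) = 0.0099·log₂(0.0099/0.25) = -0.04612
  P(4)·log₂(P(4)/Q(4)) = 0.0657·log₂(0.0657/0.25) = -0.12667

D_KL(P||Q) = 0.95060 + 0.00758 - 0.04612 - 0.12667 = 0.78539 ≈ 0.7854 bits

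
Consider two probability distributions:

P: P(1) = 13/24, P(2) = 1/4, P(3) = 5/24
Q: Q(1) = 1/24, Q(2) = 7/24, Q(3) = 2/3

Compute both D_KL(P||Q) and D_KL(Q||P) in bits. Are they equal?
D_KL(P||Q) = 1.5992 bits, D_KL(Q||P) = 1.0294 bits. No, they are not equal.

D_KL(P||Q) = Σ P(x) log₂(P(x)/Q(x))

Computing term by term:
  P(1)·log₂(P(1)/Q(1)) = (13/24)·log₂((13/24)/(1/24)) = 2.00440
  P(2)·log₂(P(2)/Q(2)) = (1/4)·log₂((1/4)/(7/24)) = -0.05560
  P(3)·log₂(P(3)/Q(3)) = (5/24)·log₂((5/24)/(2/3)) = -0.34960

D_KL(P||Q) = 2.00440 - 0.05560 - 0.34960 = 1.59920 ≈ 1.5992 bits

D_KL(Q||P) = Σ Q(x) log₂(Q(x)/P(x))

Computing term by term:
  Q(1)·log₂(Q(1)/P(1)) = (1/24)·log₂((1/24)/(13/24)) = -0.15418
  Q(2)·log₂(Q(2)/P(2)) = (7/24)·log₂((7/24)/(1/4)) = 0.06486
  Q(3)·log₂(Q(3)/P(3)) = (2/3)·log₂((2/3)/(5/24)) = 1.11871

D_KL(Q||P) = -0.15418 + 0.06486 + 1.11871 = 1.02939 ≈ 1.0294 bits

These are NOT equal (difference: 0.5698 bits). KL divergence is asymmetric: D_KL(P||Q) ≠ D_KL(Q||P) in general.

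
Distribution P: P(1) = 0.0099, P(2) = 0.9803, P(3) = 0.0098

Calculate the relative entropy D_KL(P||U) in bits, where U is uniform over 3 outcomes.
1.4255 bits

U(i) = 1/3 for all i

D_KL(P||U) = Σ P(x) log₂(P(x) / (1/3))
           = Σ P(x) log₂(P(x)) + log₂(3)
           = log₂(3) - H(P)

H(P) = -Σ P(x) log₂(P(x)):
  -P(1)·log₂(P(1)) = -(0.0099)·log₂(0.0099) = 0.06592
  -P(2)·log₂(P(2)) = -(0.9803)·log₂(0.9803) = 0.02814
  -P(3)·log₂(P(3)) = -(0.0098)·log₂(0.0098) = 0.06540
H(P) = 0.06592 + 0.02814 + 0.06540 = 0.15946 bits

log₂(3) = 1.58496 bits

D_KL(P||U) = 1.58496 - 0.15946 = 1.42550 ≈ 1.4255 bits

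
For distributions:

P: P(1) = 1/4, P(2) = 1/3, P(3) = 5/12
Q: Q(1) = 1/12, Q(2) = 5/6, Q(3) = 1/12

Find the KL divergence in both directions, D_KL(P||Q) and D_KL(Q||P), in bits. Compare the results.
D_KL(P||Q) = 0.9231 bits, D_KL(Q||P) = 0.7760 bits. D_KL(P||Q) is larger than D_KL(Q||P) by 0.1471 bits; the two directions differ.

D_KL(P||Q) = Σ P(x) log₂(P(x)/Q(x))

Computing term by term:
  P(1)·log₂(P(1)/Q(1)) = (1/4)·log₂((1/4)/(1/12)) = 0.39624
  P(2)·log₂(P(2)/Q(2)) = (1/3)·log₂((1/3)/(5/6)) = -0.44064
  P(3)·log₂(P(3)/Q(3)) = (5/12)·log₂((5/12)/(1/12)) = 0.96747

D_KL(P||Q) = 0.39624 - 0.44064 + 0.96747 = 0.92307 ≈ 0.9231 bits

D_KL(Q||P) = Σ Q(x) log₂(Q(x)/P(x))

Computing term by term:
  Q(1)·log₂(Q(1)/P(1)) = (1/12)·log₂((1/12)/(1/4)) = -0.13208
  Q(2)·log₂(Q(2)/P(2)) = (5/6)·log₂((5/6)/(1/3)) = 1.10161
  Q(3)·log₂(Q(3)/P(3)) = (1/12)·log₂((1/12)/(5/12)) = -0.19349

D_KL(Q||P) = -0.13208 + 1.10161 - 0.19349 = 0.77604 ≈ 0.7760 bits

These are NOT equal (difference: 0.1471 bits). KL divergence is asymmetric: D_KL(P||Q) ≠ D_KL(Q||P) in general.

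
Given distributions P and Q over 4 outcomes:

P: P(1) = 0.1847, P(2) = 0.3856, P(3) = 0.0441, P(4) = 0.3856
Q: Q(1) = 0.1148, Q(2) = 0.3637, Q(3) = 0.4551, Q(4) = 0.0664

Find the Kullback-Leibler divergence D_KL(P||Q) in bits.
0.9893 bits

D_KL(P||Q) = Σ P(x) log₂(P(x)/Q(x))

Computing term by term:
  P(1)·log₂(P(1)/Q(1)) = 0.1847·log₂(0.1847/0.1148) = 0.12672
  P(2)·log₂(P(2)/Q(2)) = 0.3856·log₂(0.3856/0.3637) = 0.03253
  P(3)·log₂(P(3)/Q(3)) = 0.0441·log₂(0.0441/0.4551) = -0.14850
  P(4)·log₂(P(4)/Q(4)) = 0.3856·log₂(0.3856/0.0664) = 0.97859

D_KL(P||Q) = 0.12672 + 0.03253 - 0.14850 + 0.97859 = 0.98934 ≈ 0.9893 bits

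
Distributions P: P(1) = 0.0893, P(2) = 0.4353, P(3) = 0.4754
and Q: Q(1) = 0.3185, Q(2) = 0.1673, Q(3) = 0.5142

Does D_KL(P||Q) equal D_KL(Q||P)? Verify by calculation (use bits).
D_KL(P||Q) = 0.3829 bits, D_KL(Q||P) = 0.4117 bits. No — D_KL(P||Q) ≠ D_KL(Q||P) for this pair.

D_KL(P||Q) = Σ P(x) log₂(P(x)/Q(x))

Computing term by term:
  P(1)·log₂(P(1)/Q(1)) = 0.0893·log₂(0.0893/0.3185) = -0.16383
  P(2)·log₂(P(2)/Q(2)) = 0.4353·log₂(0.4353/0.1673) = 0.60053
  P(3)·log₂(P(3)/Q(3)) = 0.4754·log₂(0.4754/0.5142) = -0.05381

D_KL(P||Q) = -0.16383 + 0.60053 - 0.05381 = 0.38289 ≈ 0.3829 bits

D_KL(Q||P) = Σ Q(x) log₂(Q(x)/P(x))

Computing term by term:
  Q(1)·log₂(Q(1)/P(1)) = 0.3185·log₂(0.3185/0.0893) = 0.58431
  Q(2)·log₂(Q(2)/P(2)) = 0.1673·log₂(0.1673/0.4353) = -0.23080
  Q(3)·log₂(Q(3)/P(3)) = 0.5142·log₂(0.5142/0.4754) = 0.05820

D_KL(Q||P) = 0.58431 - 0.23080 + 0.05820 = 0.41171 ≈ 0.4117 bits

These are NOT equal (difference: 0.0288 bits). KL divergence is asymmetric: D_KL(P||Q) ≠ D_KL(Q||P) in general.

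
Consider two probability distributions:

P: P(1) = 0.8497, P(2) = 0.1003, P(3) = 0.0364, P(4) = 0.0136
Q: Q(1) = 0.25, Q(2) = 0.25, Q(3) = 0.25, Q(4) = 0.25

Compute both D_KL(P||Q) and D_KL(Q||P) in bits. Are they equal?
D_KL(P||Q) = 1.2093 bits, D_KL(Q||P) = 1.6332 bits. No, they are not equal.

D_KL(P||Q) = Σ P(x) log₂(P(x)/Q(x))

Computing term by term:
  P(1)·log₂(P(1)/Q(1)) = 0.8497·log₂(0.8497/0.25) = 1.49974
  P(2)·log₂(P(2)/Q(2)) = 0.1003·log₂(0.1003/0.25) = -0.13216
  P(3)·log₂(P(3)/Q(3)) = 0.0364·log₂(0.0364/0.25) = -0.10119
  P(4)·log₂(P(4)/Q(4)) = 0.0136·log₂(0.0136/0.25) = -0.05712

D_KL(P||Q) = 1.49974 - 0.13216 - 0.10119 - 0.05712 = 1.20927 ≈ 1.2093 bits

D_KL(Q||P) = Σ Q(x) log₂(Q(x)/P(x))

Computing term by term:
  Q(1)·log₂(Q(1)/P(1)) = 0.25·log₂(0.25/0.8497) = -0.44126
  Q(2)·log₂(Q(2)/P(2)) = 0.25·log₂(0.25/0.1003) = 0.32940
  Q(3)·log₂(Q(3)/P(3)) = 0.25·log₂(0.25/0.0364) = 0.69498
  Q(4)·log₂(Q(4)/P(4)) = 0.25·log₂(0.25/0.0136) = 1.05006

D_KL(Q||P) = -0.44126 + 0.32940 + 0.69498 + 1.05006 = 1.63318 ≈ 1.6332 bits

These are NOT equal (difference: 0.4239 bits). KL divergence is asymmetric: D_KL(P||Q) ≠ D_KL(Q||P) in general.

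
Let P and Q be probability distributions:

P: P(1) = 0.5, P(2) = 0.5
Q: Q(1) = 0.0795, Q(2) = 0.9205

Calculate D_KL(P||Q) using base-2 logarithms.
0.8862 bits

D_KL(P||Q) = Σ P(x) log₂(P(x)/Q(x))

Computing term by term:
  P(1)·log₂(P(1)/Q(1)) = 0.5·log₂(0.5/0.0795) = 1.32645
  P(2)·log₂(P(2)/Q(2)) = 0.5·log₂(0.5/0.9205) = -0.44024

D_KL(P||Q) = 1.32645 - 0.44024 = 0.88621 ≈ 0.8862 bits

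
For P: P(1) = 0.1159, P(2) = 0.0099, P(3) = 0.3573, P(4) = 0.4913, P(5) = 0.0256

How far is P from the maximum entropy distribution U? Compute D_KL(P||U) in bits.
0.7260 bits

U(i) = 1/5 for all i

D_KL(P||U) = Σ P(x) log₂(P(x) / (1/5))
           = Σ P(x) log₂(P(x)) + log₂(5)
           = log₂(5) - H(P)

H(P) = -Σ P(x) log₂(P(x)):
  -P(1)·log₂(P(1)) = -(0.1159)·log₂(0.1159) = 0.36034
  -P(2)·log₂(P(2)) = -(0.0099)·log₂(0.0099) = 0.06592
  -P(3)·log₂(P(3)) = -(0.3573)·log₂(0.3573) = 0.53052
  -P(4)·log₂(P(4)) = -(0.4913)·log₂(0.4913) = 0.50374
  -P(5)·log₂(P(5)) = -(0.0256)·log₂(0.0256) = 0.13537
H(P) = 0.36034 + 0.06592 + 0.53052 + 0.50374 + 0.13537 = 1.59589 bits

log₂(5) = 2.32193 bits

D_KL(P||U) = 2.32193 - 1.59589 = 0.72604 ≈ 0.7260 bits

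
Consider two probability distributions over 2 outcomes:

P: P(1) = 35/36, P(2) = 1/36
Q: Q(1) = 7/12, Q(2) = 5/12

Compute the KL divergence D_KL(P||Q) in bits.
0.6080 bits

D_KL(P||Q) = Σ P(x) log₂(P(x)/Q(x))

Computing term by term:
  P(1)·log₂(P(1)/Q(1)) = (35/36)·log₂((35/36)/(7/12)) = 0.71649
  P(2)·log₂(P(2)/Q(2)) = (1/36)·log₂((1/36)/(5/12)) = -0.10852

D_KL(P||Q) = 0.71649 - 0.10852 = 0.60797 ≈ 0.6080 bits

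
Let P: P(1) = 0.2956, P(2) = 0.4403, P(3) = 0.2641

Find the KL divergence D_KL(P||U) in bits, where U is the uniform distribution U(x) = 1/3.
0.0369 bits

U(i) = 1/3 for all i

D_KL(P||U) = Σ P(x) log₂(P(x) / (1/3))
           = Σ P(x) log₂(P(x)) + log₂(3)
           = log₂(3) - H(P)

H(P) = -Σ P(x) log₂(P(x)):
  -P(1)·log₂(P(1)) = -(0.2956)·log₂(0.2956) = 0.51975
  -P(2)·log₂(P(2)) = -(0.4403)·log₂(0.4403) = 0.52107
  -P(3)·log₂(P(3)) = -(0.2641)·log₂(0.2641) = 0.50729
H(P) = 0.51975 + 0.52107 + 0.50729 = 1.54811 bits

log₂(3) = 1.58496 bits

D_KL(P||U) = 1.58496 - 1.54811 = 0.03685 ≈ 0.0369 bits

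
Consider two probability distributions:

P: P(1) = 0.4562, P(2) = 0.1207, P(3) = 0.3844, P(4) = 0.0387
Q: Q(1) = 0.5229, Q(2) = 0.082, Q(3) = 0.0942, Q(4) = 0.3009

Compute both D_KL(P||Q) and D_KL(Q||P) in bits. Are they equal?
D_KL(P||Q) = 0.6429 bits, D_KL(Q||P) = 0.7564 bits. No, they are not equal.

D_KL(P||Q) = Σ P(x) log₂(P(x)/Q(x))

Computing term by term:
  P(1)·log₂(P(1)/Q(1)) = 0.4562·log₂(0.4562/0.5229) = -0.08981
  P(2)·log₂(P(2)/Q(2)) = 0.1207·log₂(0.1207/0.082) = 0.06732
  P(3)·log₂(P(3)/Q(3)) = 0.3844·log₂(0.3844/0.0942) = 0.77987
  P(4)·log₂(P(4)/Q(4)) = 0.0387·log₂(0.0387/0.3009) = -0.11451

D_KL(P||Q) = -0.08981 + 0.06732 + 0.77987 - 0.11451 = 0.64287 ≈ 0.6429 bits

D_KL(Q||P) = Σ Q(x) log₂(Q(x)/P(x))

Computing term by term:
  Q(1)·log₂(Q(1)/P(1)) = 0.5229·log₂(0.5229/0.4562) = 0.10294
  Q(2)·log₂(Q(2)/P(2)) = 0.082·log₂(0.082/0.1207) = -0.04573
  Q(3)·log₂(Q(3)/P(3)) = 0.0942·log₂(0.0942/0.3844) = -0.19111
  Q(4)·log₂(Q(4)/P(4)) = 0.3009·log₂(0.3009/0.0387) = 0.89033

D_KL(Q||P) = 0.10294 - 0.04573 - 0.19111 + 0.89033 = 0.75643 ≈ 0.7564 bits

These are NOT equal (difference: 0.1135 bits). KL divergence is asymmetric: D_KL(P||Q) ≠ D_KL(Q||P) in general.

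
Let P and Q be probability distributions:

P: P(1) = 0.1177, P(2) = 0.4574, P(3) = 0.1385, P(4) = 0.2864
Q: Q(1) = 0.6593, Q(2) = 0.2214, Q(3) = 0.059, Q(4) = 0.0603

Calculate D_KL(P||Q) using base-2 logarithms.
1.0005 bits

D_KL(P||Q) = Σ P(x) log₂(P(x)/Q(x))

Computing term by term:
  P(1)·log₂(P(1)/Q(1)) = 0.1177·log₂(0.1177/0.6593) = -0.29258
  P(2)·log₂(P(2)/Q(2)) = 0.4574·log₂(0.4574/0.2214) = 0.47881
  P(3)·log₂(P(3)/Q(3)) = 0.1385·log₂(0.1385/0.059) = 0.17051
  P(4)·log₂(P(4)/Q(4)) = 0.2864·log₂(0.2864/0.0603) = 0.64377

D_KL(P||Q) = -0.29258 + 0.47881 + 0.17051 + 0.64377 = 1.00051 ≈ 1.0005 bits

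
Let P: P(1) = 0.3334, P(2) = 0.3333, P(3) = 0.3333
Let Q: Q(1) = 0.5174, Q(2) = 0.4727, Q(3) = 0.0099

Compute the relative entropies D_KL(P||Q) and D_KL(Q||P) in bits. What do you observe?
D_KL(P||Q) = 1.3115 bits, D_KL(Q||P) = 0.5161 bits. The two directions give different values (D_KL(P||Q) exceeds D_KL(Q||P) by 0.7954 bits): KL divergence is asymmetric.

D_KL(P||Q) = Σ P(x) log₂(P(x)/Q(x))

Computing term by term:
  P(1)·log₂(P(1)/Q(1)) = 0.3334·log₂(0.3334/0.5174) = -0.21138
  P(2)·log₂(P(2)/Q(2)) = 0.3333·log₂(0.3333/0.4727) = -0.16802
  P(3)·log₂(P(3)/Q(3)) = 0.3333·log₂(0.3333/0.0099) = 1.69091

D_KL(P||Q) = -0.21138 - 0.16802 + 1.69091 = 1.31151 ≈ 1.3115 bits

D_KL(Q||P) = Σ Q(x) log₂(Q(x)/P(x))

Computing term by term:
  Q(1)·log₂(Q(1)/P(1)) = 0.5174·log₂(0.5174/0.3334) = 0.32805
  Q(2)·log₂(Q(2)/P(2)) = 0.4727·log₂(0.4727/0.3333) = 0.23829
  Q(3)·log₂(Q(3)/P(3)) = 0.0099·log₂(0.0099/0.3333) = -0.05023

D_KL(Q||P) = 0.32805 + 0.23829 - 0.05023 = 0.51611 ≈ 0.5161 bits

These are NOT equal (difference: 0.7954 bits). KL divergence is asymmetric: D_KL(P||Q) ≠ D_KL(Q||P) in general.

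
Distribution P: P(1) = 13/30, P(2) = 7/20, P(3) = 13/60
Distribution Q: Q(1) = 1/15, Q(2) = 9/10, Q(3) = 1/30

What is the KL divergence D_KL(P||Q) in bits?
1.2784 bits

D_KL(P||Q) = Σ P(x) log₂(P(x)/Q(x))

Computing term by term:
  P(1)·log₂(P(1)/Q(1)) = (13/30)·log₂((13/30)/(1/15)) = 1.17019
  P(2)·log₂(P(2)/Q(2)) = (7/20)·log₂((7/20)/(9/10)) = -0.47690
  P(3)·log₂(P(3)/Q(3)) = (13/60)·log₂((13/60)/(1/30)) = 0.58510

D_KL(P||Q) = 1.17019 - 0.47690 + 0.58510 = 1.27839 ≈ 1.2784 bits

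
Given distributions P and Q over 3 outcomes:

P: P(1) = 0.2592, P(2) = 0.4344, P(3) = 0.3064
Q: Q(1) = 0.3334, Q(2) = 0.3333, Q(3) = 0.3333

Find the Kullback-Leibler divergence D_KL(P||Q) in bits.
0.0347 bits

D_KL(P||Q) = Σ P(x) log₂(P(x)/Q(x))

Computing term by term:
  P(1)·log₂(P(1)/Q(1)) = 0.2592·log₂(0.2592/0.3334) = -0.09414
  P(2)·log₂(P(2)/Q(2)) = 0.4344·log₂(0.4344/0.3333) = 0.16603
  P(3)·log₂(P(3)/Q(3)) = 0.3064·log₂(0.3064/0.3333) = -0.03720

D_KL(P||Q) = -0.09414 + 0.16603 - 0.03720 = 0.03469 ≈ 0.0347 bits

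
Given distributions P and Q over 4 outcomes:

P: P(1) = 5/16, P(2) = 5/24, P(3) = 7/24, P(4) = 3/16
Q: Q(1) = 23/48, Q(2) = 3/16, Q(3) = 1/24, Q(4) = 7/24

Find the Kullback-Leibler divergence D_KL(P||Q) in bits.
0.5383 bits

D_KL(P||Q) = Σ P(x) log₂(P(x)/Q(x))

Computing term by term:
  P(1)·log₂(P(1)/Q(1)) = (5/16)·log₂((5/16)/(23/48)) = -0.19271
  P(2)·log₂(P(2)/Q(2)) = (5/24)·log₂((5/24)/(3/16)) = 0.03167
  P(3)·log₂(P(3)/Q(3)) = (7/24)·log₂((7/24)/(1/24)) = 0.81881
  P(4)·log₂(P(4)/Q(4)) = (3/16)·log₂((3/16)/(7/24)) = -0.11952

D_KL(P||Q) = -0.19271 + 0.03167 + 0.81881 - 0.11952 = 0.53825 ≈ 0.5383 bits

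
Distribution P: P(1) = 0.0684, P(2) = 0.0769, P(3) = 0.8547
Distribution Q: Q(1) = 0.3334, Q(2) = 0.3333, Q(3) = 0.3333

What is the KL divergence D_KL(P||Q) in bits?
0.8422 bits

D_KL(P||Q) = Σ P(x) log₂(P(x)/Q(x))

Computing term by term:
  P(1)·log₂(P(1)/Q(1)) = 0.0684·log₂(0.0684/0.3334) = -0.15631
  P(2)·log₂(P(2)/Q(2)) = 0.0769·log₂(0.0769/0.3333) = -0.16270
  P(3)·log₂(P(3)/Q(3)) = 0.8547·log₂(0.8547/0.3333) = 1.16119

D_KL(P||Q) = -0.15631 - 0.16270 + 1.16119 = 0.84218 ≈ 0.8422 bits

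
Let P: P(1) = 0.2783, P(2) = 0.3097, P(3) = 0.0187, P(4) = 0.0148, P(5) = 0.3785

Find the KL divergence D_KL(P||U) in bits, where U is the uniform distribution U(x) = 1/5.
0.5568 bits

U(i) = 1/5 for all i

D_KL(P||U) = Σ P(x) log₂(P(x) / (1/5))
           = Σ P(x) log₂(P(x)) + log₂(5)
           = log₂(5) - H(P)

H(P) = -Σ P(x) log₂(P(x)):
  -P(1)·log₂(P(1)) = -(0.2783)·log₂(0.2783) = 0.51354
  -P(2)·log₂(P(2)) = -(0.3097)·log₂(0.3097) = 0.52372
  -P(3)·log₂(P(3)) = -(0.0187)·log₂(0.0187) = 0.10735
  -P(4)·log₂(P(4)) = -(0.0148)·log₂(0.0148) = 0.08996
  -P(5)·log₂(P(5)) = -(0.3785)·log₂(0.3785) = 0.53052
H(P) = 0.51354 + 0.52372 + 0.10735 + 0.08996 + 0.53052 = 1.76509 bits

log₂(5) = 2.32193 bits

D_KL(P||U) = 2.32193 - 1.76509 = 0.55684 ≈ 0.5568 bits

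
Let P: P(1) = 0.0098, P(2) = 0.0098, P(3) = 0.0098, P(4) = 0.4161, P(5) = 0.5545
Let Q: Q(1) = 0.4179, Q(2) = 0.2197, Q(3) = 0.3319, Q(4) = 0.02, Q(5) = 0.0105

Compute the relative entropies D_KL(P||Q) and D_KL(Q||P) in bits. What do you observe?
D_KL(P||Q) = 4.8485 bits, D_KL(Q||P) = 4.7873 bits. The two directions give different values (D_KL(P||Q) exceeds D_KL(Q||P) by 0.0612 bits): KL divergence is asymmetric.

D_KL(P||Q) = Σ P(x) log₂(P(x)/Q(x))

Computing term by term:
  P(1)·log₂(P(1)/Q(1)) = 0.0098·log₂(0.0098/0.4179) = -0.05306
  P(2)·log₂(P(2)/Q(2)) = 0.0098·log₂(0.0098/0.2197) = -0.04397
  P(3)·log₂(P(3)/Q(3)) = 0.0098·log₂(0.0098/0.3319) = -0.04980
  P(4)·log₂(P(4)/Q(4)) = 0.4161·log₂(0.4161/0.02) = 1.82204
  P(5)·log₂(P(5)/Q(5)) = 0.5545·log₂(0.5545/0.0105) = 3.17325

D_KL(P||Q) = -0.05306 - 0.04397 - 0.04980 + 1.82204 + 3.17325 = 4.84846 ≈ 4.8485 bits

D_KL(Q||P) = Σ Q(x) log₂(Q(x)/P(x))

Computing term by term:
  Q(1)·log₂(Q(1)/P(1)) = 0.4179·log₂(0.4179/0.0098) = 2.26261
  Q(2)·log₂(Q(2)/P(2)) = 0.2197·log₂(0.2197/0.0098) = 0.98571
  Q(3)·log₂(Q(3)/P(3)) = 0.3319·log₂(0.3319/0.0098) = 1.68666
  Q(4)·log₂(Q(4)/P(4)) = 0.02·log₂(0.02/0.4161) = -0.08758
  Q(5)·log₂(Q(5)/P(5)) = 0.0105·log₂(0.0105/0.5545) = -0.06009

D_KL(Q||P) = 2.26261 + 0.98571 + 1.68666 - 0.08758 - 0.06009 = 4.78731 ≈ 4.7873 bits

These are NOT equal (difference: 0.0612 bits). KL divergence is asymmetric: D_KL(P||Q) ≠ D_KL(Q||P) in general.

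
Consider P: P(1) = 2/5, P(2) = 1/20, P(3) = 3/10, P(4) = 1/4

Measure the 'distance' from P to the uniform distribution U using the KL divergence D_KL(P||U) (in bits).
0.2340 bits

U(i) = 1/4 for all i

D_KL(P||U) = Σ P(x) log₂(P(x) / (1/4))
           = Σ P(x) log₂(P(x)) + log₂(4)
           = log₂(4) - H(P)

H(P) = -Σ P(x) log₂(P(x)):
  -P(1)·log₂(P(1)) = -(2/5)·log₂(2/5) = 0.52877
  -P(2)·log₂(P(2)) = -(1/20)·log₂(1/20) = 0.21610
  -P(3)·log₂(P(3)) = -(3/10)·log₂(3/10) = 0.52109
  -P(4)·log₂(P(4)) = -(1/4)·log₂(1/4) = 0.50000
H(P) = 0.52877 + 0.21610 + 0.52109 + 0.50000 = 1.76596 bits

log₂(4) = 2.00000 bits

D_KL(P||U) = 2.00000 - 1.76596 = 0.23404 ≈ 0.2340 bits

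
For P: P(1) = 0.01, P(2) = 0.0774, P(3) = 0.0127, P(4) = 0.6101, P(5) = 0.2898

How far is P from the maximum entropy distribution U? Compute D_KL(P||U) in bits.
0.9370 bits

U(i) = 1/5 for all i

D_KL(P||U) = Σ P(x) log₂(P(x) / (1/5))
           = Σ P(x) log₂(P(x)) + log₂(5)
           = log₂(5) - H(P)

H(P) = -Σ P(x) log₂(P(x)):
  -P(1)·log₂(P(1)) = -(0.01)·log₂(0.01) = 0.06644
  -P(2)·log₂(P(2)) = -(0.0774)·log₂(0.0774) = 0.28572
  -P(3)·log₂(P(3)) = -(0.0127)·log₂(0.0127) = 0.08000
  -P(4)·log₂(P(4)) = -(0.6101)·log₂(0.6101) = 0.43493
  -P(5)·log₂(P(5)) = -(0.2898)·log₂(0.2898) = 0.51784
H(P) = 0.06644 + 0.28572 + 0.08000 + 0.43493 + 0.51784 = 1.38493 bits

log₂(5) = 2.32193 bits

D_KL(P||U) = 2.32193 - 1.38493 = 0.93700 ≈ 0.9370 bits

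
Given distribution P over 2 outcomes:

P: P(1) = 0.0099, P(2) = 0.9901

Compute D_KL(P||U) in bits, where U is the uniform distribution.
0.9199 bits

U(i) = 1/2 for all i

D_KL(P||U) = Σ P(x) log₂(P(x) / (1/2))
           = Σ P(x) log₂(P(x)) + log₂(2)
           = log₂(2) - H(P)

H(P) = -Σ P(x) log₂(P(x)):
  -P(1)·log₂(P(1)) = -(0.0099)·log₂(0.0099) = 0.06592
  -P(2)·log₂(P(2)) = -(0.9901)·log₂(0.9901) = 0.01421
H(P) = 0.06592 + 0.01421 = 0.08013 bits

log₂(2) = 1.00000 bits

D_KL(P||U) = 1.00000 - 0.08013 = 0.91987 ≈ 0.9199 bits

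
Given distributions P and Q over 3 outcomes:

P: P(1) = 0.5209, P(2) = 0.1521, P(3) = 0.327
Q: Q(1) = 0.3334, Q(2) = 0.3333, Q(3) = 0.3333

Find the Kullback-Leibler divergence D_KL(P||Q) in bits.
0.1542 bits

D_KL(P||Q) = Σ P(x) log₂(P(x)/Q(x))

Computing term by term:
  P(1)·log₂(P(1)/Q(1)) = 0.5209·log₂(0.5209/0.3334) = 0.33533
  P(2)·log₂(P(2)/Q(2)) = 0.1521·log₂(0.1521/0.3333) = -0.17215
  P(3)·log₂(P(3)/Q(3)) = 0.327·log₂(0.327/0.3333) = -0.00900

D_KL(P||Q) = 0.33533 - 0.17215 - 0.00900 = 0.15418 ≈ 0.1542 bits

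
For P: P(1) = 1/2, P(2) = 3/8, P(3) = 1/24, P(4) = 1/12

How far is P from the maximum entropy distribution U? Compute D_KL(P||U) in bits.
0.4796 bits

U(i) = 1/4 for all i

D_KL(P||U) = Σ P(x) log₂(P(x) / (1/4))
           = Σ P(x) log₂(P(x)) + log₂(4)
           = log₂(4) - H(P)

H(P) = -Σ P(x) log₂(P(x)):
  -P(1)·log₂(P(1)) = -(1/2)·log₂(1/2) = 0.50000
  -P(2)·log₂(P(2)) = -(3/8)·log₂(3/8) = 0.53064
  -P(3)·log₂(P(3)) = -(1/24)·log₂(1/24) = 0.19104
  -P(4)·log₂(P(4)) = -(1/12)·log₂(1/12) = 0.29875
H(P) = 0.50000 + 0.53064 + 0.19104 + 0.29875 = 1.52043 bits

log₂(4) = 2.00000 bits

D_KL(P||U) = 2.00000 - 1.52043 = 0.47957 ≈ 0.4796 bits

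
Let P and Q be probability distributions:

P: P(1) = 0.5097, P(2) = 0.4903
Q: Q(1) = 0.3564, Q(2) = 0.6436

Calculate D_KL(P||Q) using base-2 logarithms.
0.0706 bits

D_KL(P||Q) = Σ P(x) log₂(P(x)/Q(x))

Computing term by term:
  P(1)·log₂(P(1)/Q(1)) = 0.5097·log₂(0.5097/0.3564) = 0.26308
  P(2)·log₂(P(2)/Q(2)) = 0.4903·log₂(0.4903/0.6436) = -0.19244

D_KL(P||Q) = 0.26308 - 0.19244 = 0.07064 ≈ 0.0706 bits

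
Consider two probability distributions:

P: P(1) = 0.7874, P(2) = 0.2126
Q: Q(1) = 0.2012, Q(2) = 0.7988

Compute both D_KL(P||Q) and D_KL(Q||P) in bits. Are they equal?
D_KL(P||Q) = 1.1440 bits, D_KL(Q||P) = 1.1294 bits. No, they are not equal.

D_KL(P||Q) = Σ P(x) log₂(P(x)/Q(x))

Computing term by term:
  P(1)·log₂(P(1)/Q(1)) = 0.7874·log₂(0.7874/0.2012) = 1.54997
  P(2)·log₂(P(2)/Q(2)) = 0.2126·log₂(0.2126/0.7988) = -0.40600

D_KL(P||Q) = 1.54997 - 0.40600 = 1.14397 ≈ 1.1440 bits

D_KL(Q||P) = Σ Q(x) log₂(Q(x)/P(x))

Computing term by term:
  Q(1)·log₂(Q(1)/P(1)) = 0.2012·log₂(0.2012/0.7874) = -0.39606
  Q(2)·log₂(Q(2)/P(2)) = 0.7988·log₂(0.7988/0.2126) = 1.52546

D_KL(Q||P) = -0.39606 + 1.52546 = 1.12940 ≈ 1.1294 bits

These are NOT equal (difference: 0.0146 bits). KL divergence is asymmetric: D_KL(P||Q) ≠ D_KL(Q||P) in general.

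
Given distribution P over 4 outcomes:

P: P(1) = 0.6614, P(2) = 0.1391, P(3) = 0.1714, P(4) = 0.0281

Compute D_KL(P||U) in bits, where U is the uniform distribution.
0.6287 bits

U(i) = 1/4 for all i

D_KL(P||U) = Σ P(x) log₂(P(x) / (1/4))
           = Σ P(x) log₂(P(x)) + log₂(4)
           = log₂(4) - H(P)

H(P) = -Σ P(x) log₂(P(x)):
  -P(1)·log₂(P(1)) = -(0.6614)·log₂(0.6614) = 0.39446
  -P(2)·log₂(P(2)) = -(0.1391)·log₂(0.1391) = 0.39585
  -P(3)·log₂(P(3)) = -(0.1714)·log₂(0.1714) = 0.43614
  -P(4)·log₂(P(4)) = -(0.0281)·log₂(0.0281) = 0.14481
H(P) = 0.39446 + 0.39585 + 0.43614 + 0.14481 = 1.37126 bits

log₂(4) = 2.00000 bits

D_KL(P||U) = 2.00000 - 1.37126 = 0.62874 ≈ 0.6287 bits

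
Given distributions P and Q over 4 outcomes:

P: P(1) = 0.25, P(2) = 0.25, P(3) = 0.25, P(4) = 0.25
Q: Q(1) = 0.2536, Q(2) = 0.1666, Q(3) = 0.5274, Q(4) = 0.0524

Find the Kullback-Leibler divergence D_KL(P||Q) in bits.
0.4356 bits

D_KL(P||Q) = Σ P(x) log₂(P(x)/Q(x))

Computing term by term:
  P(1)·log₂(P(1)/Q(1)) = 0.25·log₂(0.25/0.2536) = -0.00516
  P(2)·log₂(P(2)/Q(2)) = 0.25·log₂(0.25/0.1666) = 0.14638
  P(3)·log₂(P(3)/Q(3)) = 0.25·log₂(0.25/0.5274) = -0.26924
  P(4)·log₂(P(4)/Q(4)) = 0.25·log₂(0.25/0.0524) = 0.56357

D_KL(P||Q) = -0.00516 + 0.14638 - 0.26924 + 0.56357 = 0.43555 ≈ 0.4356 bits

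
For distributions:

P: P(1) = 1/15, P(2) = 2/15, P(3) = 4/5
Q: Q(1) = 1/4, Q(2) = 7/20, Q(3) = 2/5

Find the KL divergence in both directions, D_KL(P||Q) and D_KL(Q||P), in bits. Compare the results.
D_KL(P||Q) = 0.4872 bits, D_KL(Q||P) = 0.5640 bits. D_KL(Q||P) is larger than D_KL(P||Q) by 0.0768 bits; the two directions differ.

D_KL(P||Q) = Σ P(x) log₂(P(x)/Q(x))

Computing term by term:
  P(1)·log₂(P(1)/Q(1)) = (1/15)·log₂((1/15)/(1/4)) = -0.12713
  P(2)·log₂(P(2)/Q(2)) = (2/15)·log₂((2/15)/(7/20)) = -0.18564
  P(3)·log₂(P(3)/Q(3)) = (4/5)·log₂((4/5)/(2/5)) = 0.80000

D_KL(P||Q) = -0.12713 - 0.18564 + 0.80000 = 0.48723 ≈ 0.4872 bits

D_KL(Q||P) = Σ Q(x) log₂(Q(x)/P(x))

Computing term by term:
  Q(1)·log₂(Q(1)/P(1)) = (1/4)·log₂((1/4)/(1/15)) = 0.47672
  Q(2)·log₂(Q(2)/P(2)) = (7/20)·log₂((7/20)/(2/15)) = 0.48731
  Q(3)·log₂(Q(3)/P(3)) = (2/5)·log₂((2/5)/(4/5)) = -0.40000

D_KL(Q||P) = 0.47672 + 0.48731 - 0.40000 = 0.56403 ≈ 0.5640 bits

These are NOT equal (difference: 0.0768 bits). KL divergence is asymmetric: D_KL(P||Q) ≠ D_KL(Q||P) in general.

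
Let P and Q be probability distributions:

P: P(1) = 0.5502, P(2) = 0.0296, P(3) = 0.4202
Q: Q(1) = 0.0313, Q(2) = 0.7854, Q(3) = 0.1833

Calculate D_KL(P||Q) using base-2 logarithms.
2.6384 bits

D_KL(P||Q) = Σ P(x) log₂(P(x)/Q(x))

Computing term by term:
  P(1)·log₂(P(1)/Q(1)) = 0.5502·log₂(0.5502/0.0313) = 2.27547
  P(2)·log₂(P(2)/Q(2)) = 0.0296·log₂(0.0296/0.7854) = -0.14000
  P(3)·log₂(P(3)/Q(3)) = 0.4202·log₂(0.4202/0.1833) = 0.50292

D_KL(P||Q) = 2.27547 - 0.14000 + 0.50292 = 2.63839 ≈ 2.6384 bits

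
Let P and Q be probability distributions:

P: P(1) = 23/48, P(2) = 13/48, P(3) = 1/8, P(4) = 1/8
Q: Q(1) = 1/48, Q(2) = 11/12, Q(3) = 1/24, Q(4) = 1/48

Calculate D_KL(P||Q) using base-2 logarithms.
2.2124 bits

D_KL(P||Q) = Σ P(x) log₂(P(x)/Q(x))

Computing term by term:
  P(1)·log₂(P(1)/Q(1)) = (23/48)·log₂((23/48)/(1/48)) = 2.16754
  P(2)·log₂(P(2)/Q(2)) = (13/48)·log₂((13/48)/(11/12)) = -0.47639
  P(3)·log₂(P(3)/Q(3)) = (1/8)·log₂((1/8)/(1/24)) = 0.19812
  P(4)·log₂(P(4)/Q(4)) = (1/8)·log₂((1/8)/(1/48)) = 0.32312

D_KL(P||Q) = 2.16754 - 0.47639 + 0.19812 + 0.32312 = 2.21239 ≈ 2.2124 bits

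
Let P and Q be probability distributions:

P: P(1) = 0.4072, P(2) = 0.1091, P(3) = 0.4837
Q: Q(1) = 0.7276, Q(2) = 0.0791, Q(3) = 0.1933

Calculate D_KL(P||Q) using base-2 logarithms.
0.3497 bits

D_KL(P||Q) = Σ P(x) log₂(P(x)/Q(x))

Computing term by term:
  P(1)·log₂(P(1)/Q(1)) = 0.4072·log₂(0.4072/0.7276) = -0.34099
  P(2)·log₂(P(2)/Q(2)) = 0.1091·log₂(0.1091/0.0791) = 0.05061
  P(3)·log₂(P(3)/Q(3)) = 0.4837·log₂(0.4837/0.1933) = 0.64007

D_KL(P||Q) = -0.34099 + 0.05061 + 0.64007 = 0.34969 ≈ 0.3497 bits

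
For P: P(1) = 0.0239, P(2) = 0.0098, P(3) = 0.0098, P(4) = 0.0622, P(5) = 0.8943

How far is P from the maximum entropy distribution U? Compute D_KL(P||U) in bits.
1.6690 bits

U(i) = 1/5 for all i

D_KL(P||U) = Σ P(x) log₂(P(x) / (1/5))
           = Σ P(x) log₂(P(x)) + log₂(5)
           = log₂(5) - H(P)

H(P) = -Σ P(x) log₂(P(x)):
  -P(1)·log₂(P(1)) = -(0.0239)·log₂(0.0239) = 0.12875
  -P(2)·log₂(P(2)) = -(0.0098)·log₂(0.0098) = 0.06540
  -P(3)·log₂(P(3)) = -(0.0098)·log₂(0.0098) = 0.06540
  -P(4)·log₂(P(4)) = -(0.0622)·log₂(0.0622) = 0.24923
  -P(5)·log₂(P(5)) = -(0.8943)·log₂(0.8943) = 0.14413
H(P) = 0.12875 + 0.06540 + 0.06540 + 0.24923 + 0.14413 = 0.65291 bits

log₂(5) = 2.32193 bits

D_KL(P||U) = 2.32193 - 0.65291 = 1.66902 ≈ 1.6690 bits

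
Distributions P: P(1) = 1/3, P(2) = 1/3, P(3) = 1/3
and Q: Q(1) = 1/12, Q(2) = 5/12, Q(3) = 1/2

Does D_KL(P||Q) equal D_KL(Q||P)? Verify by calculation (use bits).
D_KL(P||Q) = 0.3644 bits, D_KL(Q||P) = 0.2600 bits. No — D_KL(P||Q) ≠ D_KL(Q||P) for this pair.

D_KL(P||Q) = Σ P(x) log₂(P(x)/Q(x))

Computing term by term:
  P(1)·log₂(P(1)/Q(1)) = (1/3)·log₂((1/3)/(1/12)) = 0.66667
  P(2)·log₂(P(2)/Q(2)) = (1/3)·log₂((1/3)/(5/12)) = -0.10731
  P(3)·log₂(P(3)/Q(3)) = (1/3)·log₂((1/3)/(1/2)) = -0.19499

D_KL(P||Q) = 0.66667 - 0.10731 - 0.19499 = 0.36437 ≈ 0.3644 bits

D_KL(Q||P) = Σ Q(x) log₂(Q(x)/P(x))

Computing term by term:
  Q(1)·log₂(Q(1)/P(1)) = (1/12)·log₂((1/12)/(1/3)) = -0.16667
  Q(2)·log₂(Q(2)/P(2)) = (5/12)·log₂((5/12)/(1/3)) = 0.13414
  Q(3)·log₂(Q(3)/P(3)) = (1/2)·log₂((1/2)/(1/3)) = 0.29248

D_KL(Q||P) = -0.16667 + 0.13414 + 0.29248 = 0.25995 ≈ 0.2600 bits

These are NOT equal (difference: 0.1044 bits). KL divergence is asymmetric: D_KL(P||Q) ≠ D_KL(Q||P) in general.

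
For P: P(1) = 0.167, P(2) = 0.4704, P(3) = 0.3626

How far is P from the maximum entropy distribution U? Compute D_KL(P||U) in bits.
0.1113 bits

U(i) = 1/3 for all i

D_KL(P||U) = Σ P(x) log₂(P(x) / (1/3))
           = Σ P(x) log₂(P(x)) + log₂(3)
           = log₂(3) - H(P)

H(P) = -Σ P(x) log₂(P(x)):
  -P(1)·log₂(P(1)) = -(0.167)·log₂(0.167) = 0.43121
  -P(2)·log₂(P(2)) = -(0.4704)·log₂(0.4704) = 0.51181
  -P(3)·log₂(P(3)) = -(0.3626)·log₂(0.3626) = 0.53068
H(P) = 0.43121 + 0.51181 + 0.53068 = 1.47370 bits

log₂(3) = 1.58496 bits

D_KL(P||U) = 1.58496 - 1.47370 = 0.11126 ≈ 0.1113 bits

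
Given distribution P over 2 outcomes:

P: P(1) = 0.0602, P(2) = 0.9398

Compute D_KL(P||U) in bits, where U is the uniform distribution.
0.6718 bits

U(i) = 1/2 for all i

D_KL(P||U) = Σ P(x) log₂(P(x) / (1/2))
           = Σ P(x) log₂(P(x)) + log₂(2)
           = log₂(2) - H(P)

H(P) = -Σ P(x) log₂(P(x)):
  -P(1)·log₂(P(1)) = -(0.0602)·log₂(0.0602) = 0.24406
  -P(2)·log₂(P(2)) = -(0.9398)·log₂(0.9398) = 0.08418
H(P) = 0.24406 + 0.08418 = 0.32824 bits

log₂(2) = 1.00000 bits

D_KL(P||U) = 1.00000 - 0.32824 = 0.67176 ≈ 0.6718 bits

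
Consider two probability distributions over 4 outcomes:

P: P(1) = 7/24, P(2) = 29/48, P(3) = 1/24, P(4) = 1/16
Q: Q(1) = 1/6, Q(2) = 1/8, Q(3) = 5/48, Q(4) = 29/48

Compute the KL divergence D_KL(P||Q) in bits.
1.3491 bits

D_KL(P||Q) = Σ P(x) log₂(P(x)/Q(x))

Computing term by term:
  P(1)·log₂(P(1)/Q(1)) = (7/24)·log₂((7/24)/(1/6)) = 0.23548
  P(2)·log₂(P(2)/Q(2)) = (29/48)·log₂((29/48)/(1/8)) = 1.37328
  P(3)·log₂(P(3)/Q(3)) = (1/24)·log₂((1/24)/(5/48)) = -0.05508
  P(4)·log₂(P(4)/Q(4)) = (1/16)·log₂((1/16)/(29/48)) = -0.20456

D_KL(P||Q) = 0.23548 + 1.37328 - 0.05508 - 0.20456 = 1.34912 ≈ 1.3491 bits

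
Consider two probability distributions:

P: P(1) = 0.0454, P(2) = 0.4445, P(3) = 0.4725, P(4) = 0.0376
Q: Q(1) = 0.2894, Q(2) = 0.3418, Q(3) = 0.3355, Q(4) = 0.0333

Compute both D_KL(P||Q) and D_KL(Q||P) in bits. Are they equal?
D_KL(P||Q) = 0.2872 bits, D_KL(Q||P) = 0.4722 bits. No, they are not equal.

D_KL(P||Q) = Σ P(x) log₂(P(x)/Q(x))

Computing term by term:
  P(1)·log₂(P(1)/Q(1)) = 0.0454·log₂(0.0454/0.2894) = -0.12132
  P(2)·log₂(P(2)/Q(2)) = 0.4445·log₂(0.4445/0.3418) = 0.16848
  P(3)·log₂(P(3)/Q(3)) = 0.4725·log₂(0.4725/0.3355) = 0.23342
  P(4)·log₂(P(4)/Q(4)) = 0.0376·log₂(0.0376/0.0333) = 0.00659

D_KL(P||Q) = -0.12132 + 0.16848 + 0.23342 + 0.00659 = 0.28717 ≈ 0.2872 bits

D_KL(Q||P) = Σ Q(x) log₂(Q(x)/P(x))

Computing term by term:
  Q(1)·log₂(Q(1)/P(1)) = 0.2894·log₂(0.2894/0.0454) = 0.77336
  Q(2)·log₂(Q(2)/P(2)) = 0.3418·log₂(0.3418/0.4445) = -0.12955
  Q(3)·log₂(Q(3)/P(3)) = 0.3355·log₂(0.3355/0.4725) = -0.16574
  Q(4)·log₂(Q(4)/P(4)) = 0.0333·log₂(0.0333/0.0376) = -0.00583

D_KL(Q||P) = 0.77336 - 0.12955 - 0.16574 - 0.00583 = 0.47224 ≈ 0.4722 bits

These are NOT equal (difference: 0.1850 bits). KL divergence is asymmetric: D_KL(P||Q) ≠ D_KL(Q||P) in general.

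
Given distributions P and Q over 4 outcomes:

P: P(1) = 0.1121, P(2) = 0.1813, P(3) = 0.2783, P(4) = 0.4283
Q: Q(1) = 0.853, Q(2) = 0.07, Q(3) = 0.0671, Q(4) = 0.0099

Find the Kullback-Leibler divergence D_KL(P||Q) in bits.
2.8197 bits

D_KL(P||Q) = Σ P(x) log₂(P(x)/Q(x))

Computing term by term:
  P(1)·log₂(P(1)/Q(1)) = 0.1121·log₂(0.1121/0.853) = -0.32820
  P(2)·log₂(P(2)/Q(2)) = 0.1813·log₂(0.1813/0.07) = 0.24892
  P(3)·log₂(P(3)/Q(3)) = 0.2783·log₂(0.2783/0.0671) = 0.57114
  P(4)·log₂(P(4)/Q(4)) = 0.4283·log₂(0.4283/0.0099) = 2.32783

D_KL(P||Q) = -0.32820 + 0.24892 + 0.57114 + 2.32783 = 2.81969 ≈ 2.8197 bits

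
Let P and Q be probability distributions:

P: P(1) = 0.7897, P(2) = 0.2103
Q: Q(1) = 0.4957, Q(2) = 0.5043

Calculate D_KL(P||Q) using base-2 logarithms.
0.2652 bits

D_KL(P||Q) = Σ P(x) log₂(P(x)/Q(x))

Computing term by term:
  P(1)·log₂(P(1)/Q(1)) = 0.7897·log₂(0.7897/0.4957) = 0.53055
  P(2)·log₂(P(2)/Q(2)) = 0.2103·log₂(0.2103/0.5043) = -0.26536

D_KL(P||Q) = 0.53055 - 0.26536 = 0.26519 ≈ 0.2652 bits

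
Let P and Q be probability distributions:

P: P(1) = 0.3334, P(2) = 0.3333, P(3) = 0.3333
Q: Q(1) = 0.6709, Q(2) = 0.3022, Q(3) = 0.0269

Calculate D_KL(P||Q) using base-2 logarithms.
0.9210 bits

D_KL(P||Q) = Σ P(x) log₂(P(x)/Q(x))

Computing term by term:
  P(1)·log₂(P(1)/Q(1)) = 0.3334·log₂(0.3334/0.6709) = -0.33635
  P(2)·log₂(P(2)/Q(2)) = 0.3333·log₂(0.3333/0.3022) = 0.04710
  P(3)·log₂(P(3)/Q(3)) = 0.3333·log₂(0.3333/0.0269) = 1.21026

D_KL(P||Q) = -0.33635 + 0.04710 + 1.21026 = 0.92101 ≈ 0.9210 bits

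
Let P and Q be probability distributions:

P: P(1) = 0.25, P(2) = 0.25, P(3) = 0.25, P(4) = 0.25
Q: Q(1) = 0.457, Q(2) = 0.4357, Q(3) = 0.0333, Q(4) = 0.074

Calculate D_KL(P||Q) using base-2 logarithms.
0.7482 bits

D_KL(P||Q) = Σ P(x) log₂(P(x)/Q(x))

Computing term by term:
  P(1)·log₂(P(1)/Q(1)) = 0.25·log₂(0.25/0.457) = -0.21757
  P(2)·log₂(P(2)/Q(2)) = 0.25·log₂(0.25/0.4357) = -0.20035
  P(3)·log₂(P(3)/Q(3)) = 0.25·log₂(0.25/0.0333) = 0.72708
  P(4)·log₂(P(4)/Q(4)) = 0.25·log₂(0.25/0.074) = 0.43908

D_KL(P||Q) = -0.21757 - 0.20035 + 0.72708 + 0.43908 = 0.74824 ≈ 0.7482 bits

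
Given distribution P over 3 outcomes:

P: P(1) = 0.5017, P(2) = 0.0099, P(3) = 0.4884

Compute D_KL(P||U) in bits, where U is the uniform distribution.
0.5149 bits

U(i) = 1/3 for all i

D_KL(P||U) = Σ P(x) log₂(P(x) / (1/3))
           = Σ P(x) log₂(P(x)) + log₂(3)
           = log₂(3) - H(P)

H(P) = -Σ P(x) log₂(P(x)):
  -P(1)·log₂(P(1)) = -(0.5017)·log₂(0.5017) = 0.49924
  -P(2)·log₂(P(2)) = -(0.0099)·log₂(0.0099) = 0.06592
  -P(3)·log₂(P(3)) = -(0.4884)·log₂(0.4884) = 0.50494
H(P) = 0.49924 + 0.06592 + 0.50494 = 1.07010 bits

log₂(3) = 1.58496 bits

D_KL(P||U) = 1.58496 - 1.07010 = 0.51486 ≈ 0.5149 bits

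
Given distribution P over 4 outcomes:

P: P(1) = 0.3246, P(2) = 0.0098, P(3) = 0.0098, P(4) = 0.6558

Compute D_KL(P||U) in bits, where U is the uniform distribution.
0.9431 bits

U(i) = 1/4 for all i

D_KL(P||U) = Σ P(x) log₂(P(x) / (1/4))
           = Σ P(x) log₂(P(x)) + log₂(4)
           = log₂(4) - H(P)

H(P) = -Σ P(x) log₂(P(x)):
  -P(1)·log₂(P(1)) = -(0.3246)·log₂(0.3246) = 0.52691
  -P(2)·log₂(P(2)) = -(0.0098)·log₂(0.0098) = 0.06540
  -P(3)·log₂(P(3)) = -(0.0098)·log₂(0.0098) = 0.06540
  -P(4)·log₂(P(4)) = -(0.6558)·log₂(0.6558) = 0.39917
H(P) = 0.52691 + 0.06540 + 0.06540 + 0.39917 = 1.05688 bits

log₂(4) = 2.00000 bits

D_KL(P||U) = 2.00000 - 1.05688 = 0.94312 ≈ 0.9431 bits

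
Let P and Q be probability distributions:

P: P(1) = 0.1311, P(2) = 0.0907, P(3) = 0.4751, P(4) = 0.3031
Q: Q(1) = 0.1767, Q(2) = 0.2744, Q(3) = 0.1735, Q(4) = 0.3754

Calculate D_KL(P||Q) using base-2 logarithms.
0.3956 bits

D_KL(P||Q) = Σ P(x) log₂(P(x)/Q(x))

Computing term by term:
  P(1)·log₂(P(1)/Q(1)) = 0.1311·log₂(0.1311/0.1767) = -0.05646
  P(2)·log₂(P(2)/Q(2)) = 0.0907·log₂(0.0907/0.2744) = -0.14486
  P(3)·log₂(P(3)/Q(3)) = 0.4751·log₂(0.4751/0.1735) = 0.69046
  P(4)·log₂(P(4)/Q(4)) = 0.3031·log₂(0.3031/0.3754) = -0.09355

D_KL(P||Q) = -0.05646 - 0.14486 + 0.69046 - 0.09355 = 0.39559 ≈ 0.3956 bits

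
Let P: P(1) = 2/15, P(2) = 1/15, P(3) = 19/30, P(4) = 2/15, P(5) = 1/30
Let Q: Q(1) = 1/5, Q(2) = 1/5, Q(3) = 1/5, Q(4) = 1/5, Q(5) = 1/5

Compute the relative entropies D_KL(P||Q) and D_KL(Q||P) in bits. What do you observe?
D_KL(P||Q) = 0.7054 bits, D_KL(Q||P) = 0.7354 bits. The two directions give different values (D_KL(Q||P) exceeds D_KL(P||Q) by 0.0300 bits): KL divergence is asymmetric.

D_KL(P||Q) = Σ P(x) log₂(P(x)/Q(x))

Computing term by term:
  P(1)·log₂(P(1)/Q(1)) = (2/15)·log₂((2/15)/(1/5)) = -0.07800
  P(2)·log₂(P(2)/Q(2)) = (1/15)·log₂((1/15)/(1/5)) = -0.10566
  P(3)·log₂(P(3)/Q(3)) = (19/30)·log₂((19/30)/(1/5)) = 1.05321
  P(4)·log₂(P(4)/Q(4)) = (2/15)·log₂((2/15)/(1/5)) = -0.07800
  P(5)·log₂(P(5)/Q(5)) = (1/30)·log₂((1/30)/(1/5)) = -0.08617

D_KL(P||Q) = -0.07800 - 0.10566 + 1.05321 - 0.07800 - 0.08617 = 0.70538 ≈ 0.7054 bits

D_KL(Q||P) = Σ Q(x) log₂(Q(x)/P(x))

Computing term by term:
  Q(1)·log₂(Q(1)/P(1)) = (1/5)·log₂((1/5)/(2/15)) = 0.11699
  Q(2)·log₂(Q(2)/P(2)) = (1/5)·log₂((1/5)/(1/15)) = 0.31699
  Q(3)·log₂(Q(3)/P(3)) = (1/5)·log₂((1/5)/(19/30)) = -0.33259
  Q(4)·log₂(Q(4)/P(4)) = (1/5)·log₂((1/5)/(2/15)) = 0.11699
  Q(5)·log₂(Q(5)/P(5)) = (1/5)·log₂((1/5)/(1/30)) = 0.51699

D_KL(Q||P) = 0.11699 + 0.31699 - 0.33259 + 0.11699 + 0.51699 = 0.73537 ≈ 0.7354 bits

These are NOT equal (difference: 0.0300 bits). KL divergence is asymmetric: D_KL(P||Q) ≠ D_KL(Q||P) in general.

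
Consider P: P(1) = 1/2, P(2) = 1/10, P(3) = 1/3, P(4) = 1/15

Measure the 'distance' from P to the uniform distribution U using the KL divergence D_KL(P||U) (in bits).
0.3790 bits

U(i) = 1/4 for all i

D_KL(P||U) = Σ P(x) log₂(P(x) / (1/4))
           = Σ P(x) log₂(P(x)) + log₂(4)
           = log₂(4) - H(P)

H(P) = -Σ P(x) log₂(P(x)):
  -P(1)·log₂(P(1)) = -(1/2)·log₂(1/2) = 0.50000
  -P(2)·log₂(P(2)) = -(1/10)·log₂(1/10) = 0.33219
  -P(3)·log₂(P(3)) = -(1/3)·log₂(1/3) = 0.52832
  -P(4)·log₂(P(4)) = -(1/15)·log₂(1/15) = 0.26046
H(P) = 0.50000 + 0.33219 + 0.52832 + 0.26046 = 1.62097 bits

log₂(4) = 2.00000 bits

D_KL(P||U) = 2.00000 - 1.62097 = 0.37903 ≈ 0.3790 bits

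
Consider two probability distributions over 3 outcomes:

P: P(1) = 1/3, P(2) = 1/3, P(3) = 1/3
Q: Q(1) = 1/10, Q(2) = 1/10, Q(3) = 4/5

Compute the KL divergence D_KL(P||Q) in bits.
0.7370 bits

D_KL(P||Q) = Σ P(x) log₂(P(x)/Q(x))

Computing term by term:
  P(1)·log₂(P(1)/Q(1)) = (1/3)·log₂((1/3)/(1/10)) = 0.57899
  P(2)·log₂(P(2)/Q(2)) = (1/3)·log₂((1/3)/(1/10)) = 0.57899
  P(3)·log₂(P(3)/Q(3)) = (1/3)·log₂((1/3)/(4/5)) = -0.42101

D_KL(P||Q) = 0.57899 + 0.57899 - 0.42101 = 0.73697 ≈ 0.7370 bits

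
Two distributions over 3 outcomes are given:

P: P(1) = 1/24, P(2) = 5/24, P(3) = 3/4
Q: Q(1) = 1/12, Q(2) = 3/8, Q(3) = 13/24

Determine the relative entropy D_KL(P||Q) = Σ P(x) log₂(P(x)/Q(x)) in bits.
0.1338 bits

D_KL(P||Q) = Σ P(x) log₂(P(x)/Q(x))

Computing term by term:
  P(1)·log₂(P(1)/Q(1)) = (1/24)·log₂((1/24)/(1/12)) = -0.04167
  P(2)·log₂(P(2)/Q(2)) = (5/24)·log₂((5/24)/(3/8)) = -0.17667
  P(3)·log₂(P(3)/Q(3)) = (3/4)·log₂((3/4)/(13/24)) = 0.35211

D_KL(P||Q) = -0.04167 - 0.17667 + 0.35211 = 0.13377 ≈ 0.1338 bits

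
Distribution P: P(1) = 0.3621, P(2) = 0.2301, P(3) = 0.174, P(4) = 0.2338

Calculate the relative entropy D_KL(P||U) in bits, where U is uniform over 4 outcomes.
0.0524 bits

U(i) = 1/4 for all i

D_KL(P||U) = Σ P(x) log₂(P(x) / (1/4))
           = Σ P(x) log₂(P(x)) + log₂(4)
           = log₂(4) - H(P)

H(P) = -Σ P(x) log₂(P(x)):
  -P(1)·log₂(P(1)) = -(0.3621)·log₂(0.3621) = 0.53067
  -P(2)·log₂(P(2)) = -(0.2301)·log₂(0.2301) = 0.48774
  -P(3)·log₂(P(3)) = -(0.174)·log₂(0.174) = 0.43897
  -P(4)·log₂(P(4)) = -(0.2338)·log₂(0.2338) = 0.49020
H(P) = 0.53067 + 0.48774 + 0.43897 + 0.49020 = 1.94758 bits

log₂(4) = 2.00000 bits

D_KL(P||U) = 2.00000 - 1.94758 = 0.05242 ≈ 0.0524 bits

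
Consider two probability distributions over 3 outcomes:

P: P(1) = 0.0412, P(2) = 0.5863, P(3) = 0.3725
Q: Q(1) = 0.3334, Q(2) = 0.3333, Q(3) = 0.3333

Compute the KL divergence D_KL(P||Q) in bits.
0.4132 bits

D_KL(P||Q) = Σ P(x) log₂(P(x)/Q(x))

Computing term by term:
  P(1)·log₂(P(1)/Q(1)) = 0.0412·log₂(0.0412/0.3334) = -0.12428
  P(2)·log₂(P(2)/Q(2)) = 0.5863·log₂(0.5863/0.3333) = 0.47773
  P(3)·log₂(P(3)/Q(3)) = 0.3725·log₂(0.3725/0.3333) = 0.05976

D_KL(P||Q) = -0.12428 + 0.47773 + 0.05976 = 0.41321 ≈ 0.4132 bits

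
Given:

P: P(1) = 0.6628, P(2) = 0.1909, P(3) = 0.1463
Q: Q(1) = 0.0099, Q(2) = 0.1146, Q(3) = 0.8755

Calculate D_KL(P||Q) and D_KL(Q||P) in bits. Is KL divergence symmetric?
D_KL(P||Q) = 3.7828 bits, D_KL(Q||P) = 2.1154 bits. No, KL divergence is not symmetric.

D_KL(P||Q) = Σ P(x) log₂(P(x)/Q(x))

Computing term by term:
  P(1)·log₂(P(1)/Q(1)) = 0.6628·log₂(0.6628/0.0099) = 4.01988
  P(2)·log₂(P(2)/Q(2)) = 0.1909·log₂(0.1909/0.1146) = 0.14054
  P(3)·log₂(P(3)/Q(3)) = 0.1463·log₂(0.1463/0.8755) = -0.37763

D_KL(P||Q) = 4.01988 + 0.14054 - 0.37763 = 3.78279 ≈ 3.7828 bits

D_KL(Q||P) = Σ Q(x) log₂(Q(x)/P(x))

Computing term by term:
  Q(1)·log₂(Q(1)/P(1)) = 0.0099·log₂(0.0099/0.6628) = -0.06004
  Q(2)·log₂(Q(2)/P(2)) = 0.1146·log₂(0.1146/0.1909) = -0.08437
  Q(3)·log₂(Q(3)/P(3)) = 0.8755·log₂(0.8755/0.1463) = 2.25982

D_KL(Q||P) = -0.06004 - 0.08437 + 2.25982 = 2.11541 ≈ 2.1154 bits

These are NOT equal (difference: 1.6674 bits). KL divergence is asymmetric: D_KL(P||Q) ≠ D_KL(Q||P) in general.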